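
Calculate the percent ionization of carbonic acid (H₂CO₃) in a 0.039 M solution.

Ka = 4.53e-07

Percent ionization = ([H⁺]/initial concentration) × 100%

Using Ka equilibrium: x² + Ka×x - Ka×C = 0. Solving: [H⁺] = 1.3269e-04. Percent = (1.3269e-04/0.039) × 100

Percent ionization = 0.34%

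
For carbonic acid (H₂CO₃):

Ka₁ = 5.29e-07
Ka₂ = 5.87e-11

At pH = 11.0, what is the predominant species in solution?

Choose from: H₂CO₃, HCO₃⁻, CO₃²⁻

pKa₁ = 6.28, pKa₂ = 10.23. For a polyprotic acid the predominant species crosses at each pKa: below pKa_n the protonated form dominates, above it the deprotonated form does. At pH = 11.0, the predominant species is CO₃²⁻.

CO₃²⁻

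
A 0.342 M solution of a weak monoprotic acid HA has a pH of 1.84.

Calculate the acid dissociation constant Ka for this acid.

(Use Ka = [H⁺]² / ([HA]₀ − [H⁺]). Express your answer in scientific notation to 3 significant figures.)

[H⁺] = 10^(−pH) = 10^(−1.84) = 1.445e-02 M. For HA ⇌ H⁺ + A⁻, Ka = [H⁺][A⁻]/[HA] = [H⁺]² / ([HA]₀ − [H⁺]) = (1.445e-02)² / (0.342 − 1.445e-02) = 6.38e-04.

K_a = 6.38e-04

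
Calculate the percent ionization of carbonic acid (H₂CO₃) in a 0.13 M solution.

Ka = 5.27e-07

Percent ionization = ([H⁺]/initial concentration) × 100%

Using Ka equilibrium: x² + Ka×x - Ka×C = 0. Solving: [H⁺] = 2.6148e-04. Percent = (2.6148e-04/0.13) × 100

Percent ionization = 0.201%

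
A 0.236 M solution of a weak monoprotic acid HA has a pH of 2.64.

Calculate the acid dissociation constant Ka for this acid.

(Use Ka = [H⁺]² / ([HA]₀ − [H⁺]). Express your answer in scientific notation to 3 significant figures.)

[H⁺] = 10^(−pH) = 10^(−2.64) = 2.291e-03 M. For HA ⇌ H⁺ + A⁻, Ka = [H⁺][A⁻]/[HA] = [H⁺]² / ([HA]₀ − [H⁺]) = (2.291e-03)² / (0.236 − 2.291e-03) = 2.25e-05.

K_a = 2.25e-05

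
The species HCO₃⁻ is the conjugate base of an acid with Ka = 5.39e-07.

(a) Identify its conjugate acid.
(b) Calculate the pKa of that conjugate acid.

(a) The conjugate acid is formed by adding one H⁺ to HCO₃⁻, giving H₂CO₃. (b) pKa = -log(Ka) = -log(5.39e-07) = 6.27.

Conjugate acid: H₂CO₃; pK_a = 6.27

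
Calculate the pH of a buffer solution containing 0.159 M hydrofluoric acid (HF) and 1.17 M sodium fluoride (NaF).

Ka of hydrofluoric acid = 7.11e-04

pKa = -log(7.11e-04) = 3.15. pH = pKa + log([A⁻]/[HA]) = 3.15 + log(1.17/0.159)

pH = 4.01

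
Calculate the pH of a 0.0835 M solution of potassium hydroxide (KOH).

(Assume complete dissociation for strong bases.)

[OH⁻] = 0.0835 M for strong base. pOH = -log[OH⁻] = 1.08, pH = 14 - pOH

pH = 12.92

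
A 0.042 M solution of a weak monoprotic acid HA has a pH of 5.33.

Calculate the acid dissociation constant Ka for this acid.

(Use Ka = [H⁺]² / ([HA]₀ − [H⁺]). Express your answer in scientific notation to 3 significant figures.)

[H⁺] = 10^(−pH) = 10^(−5.33) = 4.677e-06 M. For HA ⇌ H⁺ + A⁻, Ka = [H⁺][A⁻]/[HA] = [H⁺]² / ([HA]₀ − [H⁺]) = (4.677e-06)² / (0.042 − 4.677e-06) = 5.21e-10.

K_a = 5.21e-10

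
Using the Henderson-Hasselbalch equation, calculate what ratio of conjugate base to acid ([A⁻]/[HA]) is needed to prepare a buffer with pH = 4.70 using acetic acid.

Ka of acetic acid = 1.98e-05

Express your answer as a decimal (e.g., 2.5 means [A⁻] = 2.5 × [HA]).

pKa = -log(1.98e-05) = 4.7033. pH = pKa + log([A⁻]/[HA]), so log([A⁻]/[HA]) = pH − pKa = 4.70 − 4.7033 = -0.0033. [A⁻]/[HA] = 10^(-0.0033) = 0.992

[A⁻]/[HA] = 0.992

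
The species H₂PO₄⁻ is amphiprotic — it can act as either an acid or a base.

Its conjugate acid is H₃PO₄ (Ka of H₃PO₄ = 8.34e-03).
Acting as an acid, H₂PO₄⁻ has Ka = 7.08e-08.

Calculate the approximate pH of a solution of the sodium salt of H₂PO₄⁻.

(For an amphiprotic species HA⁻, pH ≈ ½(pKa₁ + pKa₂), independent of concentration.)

pKa₁ = -log(8.34e-03) = 2.08; pKa₂ = -log(7.08e-08) = 7.15. For an amphiprotic species, pH ≈ ½(pKa₁ + pKa₂) = ½(2.08 + 7.15) = 4.61.

pH = 4.61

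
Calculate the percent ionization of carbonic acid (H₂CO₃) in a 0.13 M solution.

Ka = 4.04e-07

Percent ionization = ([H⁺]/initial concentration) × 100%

Using Ka equilibrium: x² + Ka×x - Ka×C = 0. Solving: [H⁺] = 2.2897e-04. Percent = (2.2897e-04/0.13) × 100

Percent ionization = 0.176%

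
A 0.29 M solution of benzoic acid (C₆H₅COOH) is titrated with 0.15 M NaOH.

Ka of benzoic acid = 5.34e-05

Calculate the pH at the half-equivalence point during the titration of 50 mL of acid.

At half-equivalence [HA] = [A⁻], so Henderson-Hasselbalch gives pH = pKa = -log(5.34e-05) = 4.27.

pH = pKa = 4.27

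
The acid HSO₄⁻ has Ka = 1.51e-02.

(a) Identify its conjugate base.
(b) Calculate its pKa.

(a) The conjugate base is formed by removing one H⁺ from HSO₄⁻, giving SO₄²⁻. (b) pKa = -log(Ka) = -log(1.51e-02) = 1.82.

Conjugate base: SO₄²⁻; pK_a = 1.82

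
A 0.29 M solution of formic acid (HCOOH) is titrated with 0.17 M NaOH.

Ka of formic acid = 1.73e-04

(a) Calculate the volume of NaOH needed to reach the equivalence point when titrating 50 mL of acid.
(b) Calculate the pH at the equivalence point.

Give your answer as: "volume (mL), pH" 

moles acid = 0.29 × 50/1000 = 0.0145 mol; V_base = moles/0.17 × 1000 = 85.3 mL. At equivalence only the conjugate base is present: [A⁻] = 0.0145/0.135 = 1.0717e-01 M. Kb = Kw/Ka = 5.78e-11; [OH⁻] = √(Kb × [A⁻]) = 2.4890e-06; pOH = 5.60; pH = 14 - pOH = 8.40.

V = 85.3 mL, pH = 8.40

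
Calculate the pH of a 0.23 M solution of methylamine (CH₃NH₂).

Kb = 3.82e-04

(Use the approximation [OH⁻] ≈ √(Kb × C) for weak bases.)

[OH⁻] = √(Kb × C) = √(3.82e-04 × 0.23) = 9.3734e-03. pOH = 2.03, pH = 14 - pOH

pH = 11.97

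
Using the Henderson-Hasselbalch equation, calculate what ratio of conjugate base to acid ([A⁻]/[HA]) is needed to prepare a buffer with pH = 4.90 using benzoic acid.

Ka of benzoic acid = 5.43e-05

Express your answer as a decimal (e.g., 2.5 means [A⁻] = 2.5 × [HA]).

pKa = -log(5.43e-05) = 4.2652. pH = pKa + log([A⁻]/[HA]), so log([A⁻]/[HA]) = pH − pKa = 4.90 − 4.2652 = 0.6348. [A⁻]/[HA] = 10^(0.6348) = 4.31

[A⁻]/[HA] = 4.31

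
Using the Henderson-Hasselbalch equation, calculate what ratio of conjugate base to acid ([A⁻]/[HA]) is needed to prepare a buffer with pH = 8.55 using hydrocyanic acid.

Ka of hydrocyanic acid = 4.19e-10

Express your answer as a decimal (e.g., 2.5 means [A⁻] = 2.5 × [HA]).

pKa = -log(4.19e-10) = 9.3778. pH = pKa + log([A⁻]/[HA]), so log([A⁻]/[HA]) = pH − pKa = 8.55 − 9.3778 = -0.8278. [A⁻]/[HA] = 10^(-0.8278) = 0.149

[A⁻]/[HA] = 0.149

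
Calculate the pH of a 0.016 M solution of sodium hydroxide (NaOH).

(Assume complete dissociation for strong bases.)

[OH⁻] = 0.016 M for strong base. pOH = -log[OH⁻] = 1.80, pH = 14 - pOH

pH = 12.20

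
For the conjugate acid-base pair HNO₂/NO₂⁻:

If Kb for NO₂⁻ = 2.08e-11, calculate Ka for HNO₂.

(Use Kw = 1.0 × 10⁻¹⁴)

For a conjugate pair Ka × Kb = Kw, so Ka = Kw/Kb = 1.0 × 10⁻¹⁴ / 2.08e-11 = 4.81e-04.

K_a = 4.81e-04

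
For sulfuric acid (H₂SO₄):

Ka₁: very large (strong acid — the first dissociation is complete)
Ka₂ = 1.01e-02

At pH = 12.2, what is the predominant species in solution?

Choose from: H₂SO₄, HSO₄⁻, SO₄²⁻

The first dissociation is complete, so H₂SO₄ itself is never the predominant species in water; pKa₂ = -log(1.01e-02) = 2.00. For a polyprotic acid the predominant species crosses at each pKa: below pKa_n the protonated form dominates, above it the deprotonated form does. At pH = 12.2, the predominant species is SO₄²⁻.

SO₄²⁻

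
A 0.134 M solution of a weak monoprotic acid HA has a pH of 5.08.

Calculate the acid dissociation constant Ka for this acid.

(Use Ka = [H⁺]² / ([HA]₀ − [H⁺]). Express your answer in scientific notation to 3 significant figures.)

[H⁺] = 10^(−pH) = 10^(−5.08) = 8.318e-06 M. For HA ⇌ H⁺ + A⁻, Ka = [H⁺][A⁻]/[HA] = [H⁺]² / ([HA]₀ − [H⁺]) = (8.318e-06)² / (0.134 − 8.318e-06) = 5.16e-10.

K_a = 5.16e-10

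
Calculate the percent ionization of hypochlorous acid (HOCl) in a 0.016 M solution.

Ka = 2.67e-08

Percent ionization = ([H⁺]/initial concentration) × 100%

Using Ka equilibrium: x² + Ka×x - Ka×C = 0. Solving: [H⁺] = 2.0655e-05. Percent = (2.0655e-05/0.016) × 100

Percent ionization = 0.129%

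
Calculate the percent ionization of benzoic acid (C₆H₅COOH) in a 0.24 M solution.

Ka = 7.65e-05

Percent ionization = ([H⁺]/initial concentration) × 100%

Using Ka equilibrium: x² + Ka×x - Ka×C = 0. Solving: [H⁺] = 4.2468e-03. Percent = (4.2468e-03/0.24) × 100

Percent ionization = 1.77%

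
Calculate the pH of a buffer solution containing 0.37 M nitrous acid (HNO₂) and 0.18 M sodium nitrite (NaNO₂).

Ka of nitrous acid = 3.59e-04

pKa = -log(3.59e-04) = 3.44. pH = pKa + log([A⁻]/[HA]) = 3.44 + log(0.18/0.37)

pH = 3.13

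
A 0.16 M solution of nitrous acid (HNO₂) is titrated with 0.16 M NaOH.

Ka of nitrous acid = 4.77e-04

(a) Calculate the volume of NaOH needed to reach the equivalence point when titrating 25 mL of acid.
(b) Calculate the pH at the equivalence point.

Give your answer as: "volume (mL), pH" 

moles acid = 0.16 × 25/1000 = 0.004 mol; V_base = moles/0.16 × 1000 = 25.0 mL. At equivalence only the conjugate base is present: [A⁻] = 0.004/0.050 = 8.0000e-02 M. Kb = Kw/Ka = 2.10e-11; [OH⁻] = √(Kb × [A⁻]) = 1.2950e-06; pOH = 5.89; pH = 14 - pOH = 8.11.

V = 25.0 mL, pH = 8.11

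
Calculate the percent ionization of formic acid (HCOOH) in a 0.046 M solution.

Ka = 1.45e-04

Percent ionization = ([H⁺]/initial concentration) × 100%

Using Ka equilibrium: x² + Ka×x - Ka×C = 0. Solving: [H⁺] = 2.5112e-03. Percent = (2.5112e-03/0.046) × 100

Percent ionization = 5.46%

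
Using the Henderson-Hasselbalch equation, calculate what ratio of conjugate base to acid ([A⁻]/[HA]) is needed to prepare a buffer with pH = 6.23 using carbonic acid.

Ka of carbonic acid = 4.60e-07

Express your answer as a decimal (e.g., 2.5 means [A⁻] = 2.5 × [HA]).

pKa = -log(4.60e-07) = 6.3372. pH = pKa + log([A⁻]/[HA]), so log([A⁻]/[HA]) = pH − pKa = 6.23 − 6.3372 = -0.1072. [A⁻]/[HA] = 10^(-0.1072) = 0.781

[A⁻]/[HA] = 0.781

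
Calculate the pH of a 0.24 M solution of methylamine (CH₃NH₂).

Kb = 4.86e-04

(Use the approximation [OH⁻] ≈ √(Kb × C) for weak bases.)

[OH⁻] = √(Kb × C) = √(4.86e-04 × 0.24) = 1.0800e-02. pOH = 1.97, pH = 14 - pOH

pH = 12.03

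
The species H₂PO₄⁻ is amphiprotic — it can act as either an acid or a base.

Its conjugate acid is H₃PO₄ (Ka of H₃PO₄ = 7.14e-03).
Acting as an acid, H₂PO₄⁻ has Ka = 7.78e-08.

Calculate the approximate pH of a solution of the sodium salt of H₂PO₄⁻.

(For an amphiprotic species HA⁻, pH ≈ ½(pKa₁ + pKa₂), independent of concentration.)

pKa₁ = -log(7.14e-03) = 2.15; pKa₂ = -log(7.78e-08) = 7.11. For an amphiprotic species, pH ≈ ½(pKa₁ + pKa₂) = ½(2.15 + 7.11) = 4.63.

pH = 4.63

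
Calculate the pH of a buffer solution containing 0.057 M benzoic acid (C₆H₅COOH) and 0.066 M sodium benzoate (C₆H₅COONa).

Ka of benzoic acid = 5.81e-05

pKa = -log(5.81e-05) = 4.24. pH = pKa + log([A⁻]/[HA]) = 4.24 + log(0.066/0.057)

pH = 4.30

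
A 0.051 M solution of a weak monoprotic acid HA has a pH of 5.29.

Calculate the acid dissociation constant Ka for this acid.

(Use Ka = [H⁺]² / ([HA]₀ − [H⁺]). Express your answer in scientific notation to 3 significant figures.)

[H⁺] = 10^(−pH) = 10^(−5.29) = 5.129e-06 M. For HA ⇌ H⁺ + A⁻, Ka = [H⁺][A⁻]/[HA] = [H⁺]² / ([HA]₀ − [H⁺]) = (5.129e-06)² / (0.051 − 5.129e-06) = 5.16e-10.

K_a = 5.16e-10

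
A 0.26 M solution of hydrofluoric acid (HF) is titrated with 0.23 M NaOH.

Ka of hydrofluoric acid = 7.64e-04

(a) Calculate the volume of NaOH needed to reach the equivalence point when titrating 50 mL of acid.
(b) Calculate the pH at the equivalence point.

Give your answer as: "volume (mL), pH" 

moles acid = 0.26 × 50/1000 = 0.013 mol; V_base = moles/0.23 × 1000 = 56.5 mL. At equivalence only the conjugate base is present: [A⁻] = 0.013/0.107 = 1.2204e-01 M. Kb = Kw/Ka = 1.31e-11; [OH⁻] = √(Kb × [A⁻]) = 1.2639e-06; pOH = 5.90; pH = 14 - pOH = 8.10.

V = 56.5 mL, pH = 8.10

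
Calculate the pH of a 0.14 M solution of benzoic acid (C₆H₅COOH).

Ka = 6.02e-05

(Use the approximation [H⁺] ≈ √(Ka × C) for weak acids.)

[H⁺] = √(Ka × C) = √(6.02e-05 × 0.14) = 2.9031e-03. pH = -log(2.9031e-03)

pH = 2.54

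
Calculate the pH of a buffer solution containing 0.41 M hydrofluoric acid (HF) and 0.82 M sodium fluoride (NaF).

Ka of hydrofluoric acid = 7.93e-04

pKa = -log(7.93e-04) = 3.10. pH = pKa + log([A⁻]/[HA]) = 3.10 + log(0.82/0.41)

pH = 3.40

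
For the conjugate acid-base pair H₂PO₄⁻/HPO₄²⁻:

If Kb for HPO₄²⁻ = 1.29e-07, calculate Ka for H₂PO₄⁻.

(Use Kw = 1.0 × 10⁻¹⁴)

For a conjugate pair Ka × Kb = Kw, so Ka = Kw/Kb = 1.0 × 10⁻¹⁴ / 1.29e-07 = 7.75e-08.

K_a = 7.75e-08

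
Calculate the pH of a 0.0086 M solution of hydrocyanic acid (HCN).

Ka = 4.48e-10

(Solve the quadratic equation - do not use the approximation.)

x² + Ka×x - Ka×C = 0. Using quadratic formula: [H⁺] = 1.9626e-06

pH = 5.71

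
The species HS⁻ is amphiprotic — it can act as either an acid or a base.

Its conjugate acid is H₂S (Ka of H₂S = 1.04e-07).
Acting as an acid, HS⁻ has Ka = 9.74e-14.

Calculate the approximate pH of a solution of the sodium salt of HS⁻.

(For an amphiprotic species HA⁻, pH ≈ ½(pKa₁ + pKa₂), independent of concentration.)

pKa₁ = -log(1.04e-07) = 6.98; pKa₂ = -log(9.74e-14) = 13.01. For an amphiprotic species, pH ≈ ½(pKa₁ + pKa₂) = ½(6.98 + 13.01) = 10.00.

pH = 10.00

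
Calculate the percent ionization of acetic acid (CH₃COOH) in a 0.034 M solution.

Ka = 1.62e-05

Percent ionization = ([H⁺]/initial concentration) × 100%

Using Ka equilibrium: x² + Ka×x - Ka×C = 0. Solving: [H⁺] = 7.3410e-04. Percent = (7.3410e-04/0.034) × 100

Percent ionization = 2.16%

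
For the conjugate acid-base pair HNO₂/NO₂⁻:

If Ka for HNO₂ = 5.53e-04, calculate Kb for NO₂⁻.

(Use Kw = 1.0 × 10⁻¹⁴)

For a conjugate pair Ka × Kb = Kw, so Kb = Kw/Ka = 1.0 × 10⁻¹⁴ / 5.53e-04 = 1.81e-11.

K_b = 1.81e-11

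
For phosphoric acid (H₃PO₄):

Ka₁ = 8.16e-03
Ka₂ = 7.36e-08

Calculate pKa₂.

pKa₂ = -log(Ka₂) = -log(7.36e-08) = 7.13.

pK_{a2} = 7.13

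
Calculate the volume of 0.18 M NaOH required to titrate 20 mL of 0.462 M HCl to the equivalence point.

At equivalence: moles acid = moles base. moles HCl = 0.462 × 20/1000 = 0.00924 mol. V_base = moles / 0.18 × 1000 = 51.3 mL.

V_{base} = 51.3 mL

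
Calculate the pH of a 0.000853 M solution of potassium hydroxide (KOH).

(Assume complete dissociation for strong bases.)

[OH⁻] = 0.000853 M for strong base. pOH = -log[OH⁻] = 3.07, pH = 14 - pOH

pH = 10.93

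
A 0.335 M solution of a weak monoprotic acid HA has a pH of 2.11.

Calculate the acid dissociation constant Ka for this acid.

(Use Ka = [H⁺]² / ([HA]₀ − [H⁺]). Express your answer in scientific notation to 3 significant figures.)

[H⁺] = 10^(−pH) = 10^(−2.11) = 7.762e-03 M. For HA ⇌ H⁺ + A⁻, Ka = [H⁺][A⁻]/[HA] = [H⁺]² / ([HA]₀ − [H⁺]) = (7.762e-03)² / (0.335 − 7.762e-03) = 1.84e-04.

K_a = 1.84e-04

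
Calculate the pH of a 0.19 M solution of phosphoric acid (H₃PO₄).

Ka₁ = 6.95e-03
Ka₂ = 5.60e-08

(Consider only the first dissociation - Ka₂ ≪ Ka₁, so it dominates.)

First dissociation dominates. From Ka₁ = [H⁺][HA⁻]/[H₂A], x² + Ka₁·x − Ka₁·C = 0 with C = 0.19 M and Ka₁ = 6.95e-03. Solving: [H⁺] = (−Ka₁ + √(Ka₁² + 4·Ka₁·C)) / 2 = 3.3029e-02 M. pH = -log(3.3029e-02) = 1.48.

pH = 1.48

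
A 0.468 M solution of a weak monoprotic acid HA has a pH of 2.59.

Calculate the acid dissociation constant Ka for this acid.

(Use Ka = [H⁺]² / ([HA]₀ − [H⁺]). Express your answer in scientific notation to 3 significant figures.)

[H⁺] = 10^(−pH) = 10^(−2.59) = 2.570e-03 M. For HA ⇌ H⁺ + A⁻, Ka = [H⁺][A⁻]/[HA] = [H⁺]² / ([HA]₀ − [H⁺]) = (2.570e-03)² / (0.468 − 2.570e-03) = 1.42e-05.

K_a = 1.42e-05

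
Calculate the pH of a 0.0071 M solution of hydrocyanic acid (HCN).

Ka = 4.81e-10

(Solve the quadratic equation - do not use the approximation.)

x² + Ka×x - Ka×C = 0. Using quadratic formula: [H⁺] = 1.8478e-06

pH = 5.73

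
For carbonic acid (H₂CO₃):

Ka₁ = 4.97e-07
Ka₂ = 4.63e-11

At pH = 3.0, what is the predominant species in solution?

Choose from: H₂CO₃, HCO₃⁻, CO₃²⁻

pKa₁ = 6.30, pKa₂ = 10.33. For a polyprotic acid the predominant species crosses at each pKa: below pKa_n the protonated form dominates, above it the deprotonated form does. At pH = 3.0, the predominant species is H₂CO₃.

H₂CO₃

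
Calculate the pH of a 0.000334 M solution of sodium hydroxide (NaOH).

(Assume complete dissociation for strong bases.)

[OH⁻] = 0.000334 M for strong base. pOH = -log[OH⁻] = 3.48, pH = 14 - pOH

pH = 10.52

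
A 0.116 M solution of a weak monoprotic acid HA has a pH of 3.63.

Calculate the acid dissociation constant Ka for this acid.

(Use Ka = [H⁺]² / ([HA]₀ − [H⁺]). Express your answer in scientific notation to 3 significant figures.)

[H⁺] = 10^(−pH) = 10^(−3.63) = 2.344e-04 M. For HA ⇌ H⁺ + A⁻, Ka = [H⁺][A⁻]/[HA] = [H⁺]² / ([HA]₀ − [H⁺]) = (2.344e-04)² / (0.116 − 2.344e-04) = 4.75e-07.

K_a = 4.75e-07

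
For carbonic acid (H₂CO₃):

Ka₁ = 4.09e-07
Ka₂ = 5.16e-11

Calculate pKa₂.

pKa₂ = -log(Ka₂) = -log(5.16e-11) = 10.29.

pK_{a2} = 10.29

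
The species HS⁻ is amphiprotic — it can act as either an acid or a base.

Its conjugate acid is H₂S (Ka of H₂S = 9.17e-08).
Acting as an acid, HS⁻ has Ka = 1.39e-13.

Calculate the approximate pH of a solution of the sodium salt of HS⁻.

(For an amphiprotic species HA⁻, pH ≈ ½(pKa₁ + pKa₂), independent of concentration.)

pKa₁ = -log(9.17e-08) = 7.04; pKa₂ = -log(1.39e-13) = 12.86. For an amphiprotic species, pH ≈ ½(pKa₁ + pKa₂) = ½(7.04 + 12.86) = 9.95.

pH = 9.95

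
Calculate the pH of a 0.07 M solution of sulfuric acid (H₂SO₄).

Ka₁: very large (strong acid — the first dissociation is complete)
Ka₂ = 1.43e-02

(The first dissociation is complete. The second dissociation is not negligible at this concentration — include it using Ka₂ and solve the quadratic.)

First dissociation is complete: [H⁺]₀ = [HSO₄⁻]₀ = C = 0.07 M. Second dissociation HSO₄⁻ ⇌ H⁺ + SO₄²⁻: let x = [SO₄²⁻]. Ka₂ = (C + x)·x / (C − x) = 1.43e-02 → x² + (C + Ka₂)·x − Ka₂·C = 0 → x² + 0.08430·x − 1.001e-03 = 0. x = (−0.08430 + √(0.08430² + 4 × 1.001e-03)) / 2 = 1.0553e-02 M. [H⁺] = C + x = 0.07 + 1.0553e-02 = 8.0553e-02 M. pH = -log(8.0553e-02) = 1.09.

pH = 1.09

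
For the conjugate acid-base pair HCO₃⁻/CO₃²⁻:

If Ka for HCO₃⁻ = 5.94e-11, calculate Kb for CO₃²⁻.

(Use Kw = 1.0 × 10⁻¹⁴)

For a conjugate pair Ka × Kb = Kw, so Kb = Kw/Ka = 1.0 × 10⁻¹⁴ / 5.94e-11 = 1.68e-04.

K_b = 1.68e-04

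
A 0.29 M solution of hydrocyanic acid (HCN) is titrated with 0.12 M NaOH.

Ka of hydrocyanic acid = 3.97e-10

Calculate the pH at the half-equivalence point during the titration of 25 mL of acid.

At half-equivalence [HA] = [A⁻], so Henderson-Hasselbalch gives pH = pKa = -log(3.97e-10) = 9.40.

pH = pKa = 9.40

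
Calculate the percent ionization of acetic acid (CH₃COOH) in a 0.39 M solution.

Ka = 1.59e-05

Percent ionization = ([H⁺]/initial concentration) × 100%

Using Ka equilibrium: x² + Ka×x - Ka×C = 0. Solving: [H⁺] = 2.4822e-03. Percent = (2.4822e-03/0.39) × 100

Percent ionization = 0.636%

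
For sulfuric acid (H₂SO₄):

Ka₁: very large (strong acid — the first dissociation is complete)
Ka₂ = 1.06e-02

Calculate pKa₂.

pKa₂ = -log(Ka₂) = -log(1.06e-02) = 1.97.

pK_{a2} = 1.97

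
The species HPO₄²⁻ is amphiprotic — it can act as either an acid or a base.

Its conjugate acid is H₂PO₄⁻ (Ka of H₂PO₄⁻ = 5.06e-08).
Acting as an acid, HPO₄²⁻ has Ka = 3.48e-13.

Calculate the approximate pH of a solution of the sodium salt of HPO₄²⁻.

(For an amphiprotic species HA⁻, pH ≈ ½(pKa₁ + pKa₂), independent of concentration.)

pKa₁ = -log(5.06e-08) = 7.30; pKa₂ = -log(3.48e-13) = 12.46. For an amphiprotic species, pH ≈ ½(pKa₁ + pKa₂) = ½(7.30 + 12.46) = 9.88.

pH = 9.88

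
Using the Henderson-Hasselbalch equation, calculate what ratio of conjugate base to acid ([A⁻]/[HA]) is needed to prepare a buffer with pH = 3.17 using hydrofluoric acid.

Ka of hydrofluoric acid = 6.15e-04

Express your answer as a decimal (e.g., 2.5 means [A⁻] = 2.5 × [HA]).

pKa = -log(6.15e-04) = 3.2111. pH = pKa + log([A⁻]/[HA]), so log([A⁻]/[HA]) = pH − pKa = 3.17 − 3.2111 = -0.0411. [A⁻]/[HA] = 10^(-0.0411) = 0.910

[A⁻]/[HA] = 0.910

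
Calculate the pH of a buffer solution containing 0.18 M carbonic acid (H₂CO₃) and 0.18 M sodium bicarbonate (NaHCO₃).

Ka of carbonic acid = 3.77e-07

pKa = -log(3.77e-07) = 6.42. pH = pKa + log([A⁻]/[HA]) = 6.42 + log(0.18/0.18)

pH = 6.42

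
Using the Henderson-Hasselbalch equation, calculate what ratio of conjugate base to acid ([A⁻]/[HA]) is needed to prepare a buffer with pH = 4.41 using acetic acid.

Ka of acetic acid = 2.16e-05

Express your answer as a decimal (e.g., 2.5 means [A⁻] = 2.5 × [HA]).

pKa = -log(2.16e-05) = 4.6655. pH = pKa + log([A⁻]/[HA]), so log([A⁻]/[HA]) = pH − pKa = 4.41 − 4.6655 = -0.2555. [A⁻]/[HA] = 10^(-0.2555) = 0.555

[A⁻]/[HA] = 0.555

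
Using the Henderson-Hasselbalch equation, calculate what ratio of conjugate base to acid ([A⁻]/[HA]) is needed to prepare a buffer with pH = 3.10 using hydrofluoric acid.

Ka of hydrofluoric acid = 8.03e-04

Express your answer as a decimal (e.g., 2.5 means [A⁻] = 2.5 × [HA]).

pKa = -log(8.03e-04) = 3.0953. pH = pKa + log([A⁻]/[HA]), so log([A⁻]/[HA]) = pH − pKa = 3.10 − 3.0953 = 0.0047. [A⁻]/[HA] = 10^(0.0047) = 1.01

[A⁻]/[HA] = 1.01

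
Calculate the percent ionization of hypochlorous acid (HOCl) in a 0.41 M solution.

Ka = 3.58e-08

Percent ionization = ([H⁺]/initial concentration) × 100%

Using Ka equilibrium: x² + Ka×x - Ka×C = 0. Solving: [H⁺] = 1.2113e-04. Percent = (1.2113e-04/0.41) × 100

Percent ionization = 0.0295%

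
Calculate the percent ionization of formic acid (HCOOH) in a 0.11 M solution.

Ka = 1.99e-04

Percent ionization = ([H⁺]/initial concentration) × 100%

Using Ka equilibrium: x² + Ka×x - Ka×C = 0. Solving: [H⁺] = 4.5802e-03. Percent = (4.5802e-03/0.11) × 100

Percent ionization = 4.16%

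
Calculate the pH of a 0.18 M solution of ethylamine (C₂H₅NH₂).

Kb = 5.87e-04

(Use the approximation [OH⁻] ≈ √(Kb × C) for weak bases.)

[OH⁻] = √(Kb × C) = √(5.87e-04 × 0.18) = 1.0279e-02. pOH = 1.99, pH = 14 - pOH

pH = 12.01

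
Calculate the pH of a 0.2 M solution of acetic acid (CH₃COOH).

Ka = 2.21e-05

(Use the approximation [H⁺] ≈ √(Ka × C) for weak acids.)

[H⁺] = √(Ka × C) = √(2.21e-05 × 0.2) = 2.1024e-03. pH = -log(2.1024e-03)

pH = 2.68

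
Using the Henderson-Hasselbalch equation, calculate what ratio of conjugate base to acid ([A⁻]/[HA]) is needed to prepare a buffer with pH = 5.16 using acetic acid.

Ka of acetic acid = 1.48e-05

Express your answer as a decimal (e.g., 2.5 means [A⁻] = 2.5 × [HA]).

pKa = -log(1.48e-05) = 4.8297. pH = pKa + log([A⁻]/[HA]), so log([A⁻]/[HA]) = pH − pKa = 5.16 − 4.8297 = 0.3303. [A⁻]/[HA] = 10^(0.3303) = 2.14

[A⁻]/[HA] = 2.14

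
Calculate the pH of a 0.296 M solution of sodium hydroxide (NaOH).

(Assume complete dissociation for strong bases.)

[OH⁻] = 0.296 M for strong base. pOH = -log[OH⁻] = 0.53, pH = 14 - pOH

pH = 13.47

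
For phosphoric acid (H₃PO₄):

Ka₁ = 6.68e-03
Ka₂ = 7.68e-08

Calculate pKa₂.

pKa₂ = -log(Ka₂) = -log(7.68e-08) = 7.11.

pK_{a2} = 7.11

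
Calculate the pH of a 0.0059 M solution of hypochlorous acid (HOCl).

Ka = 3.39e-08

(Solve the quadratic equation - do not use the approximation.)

x² + Ka×x - Ka×C = 0. Using quadratic formula: [H⁺] = 1.4126e-05

pH = 4.85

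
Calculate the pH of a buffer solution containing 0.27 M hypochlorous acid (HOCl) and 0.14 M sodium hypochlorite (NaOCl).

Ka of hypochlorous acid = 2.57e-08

pKa = -log(2.57e-08) = 7.59. pH = pKa + log([A⁻]/[HA]) = 7.59 + log(0.14/0.27)

pH = 7.30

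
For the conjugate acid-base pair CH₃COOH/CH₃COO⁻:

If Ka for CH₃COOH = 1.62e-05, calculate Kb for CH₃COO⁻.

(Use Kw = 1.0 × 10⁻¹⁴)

For a conjugate pair Ka × Kb = Kw, so Kb = Kw/Ka = 1.0 × 10⁻¹⁴ / 1.62e-05 = 6.17e-10.

K_b = 6.17e-10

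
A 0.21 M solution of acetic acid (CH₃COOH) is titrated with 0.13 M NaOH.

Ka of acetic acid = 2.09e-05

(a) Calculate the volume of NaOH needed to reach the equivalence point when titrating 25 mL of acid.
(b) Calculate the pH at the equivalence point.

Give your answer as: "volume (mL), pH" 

moles acid = 0.21 × 25/1000 = 0.00525 mol; V_base = moles/0.13 × 1000 = 40.4 mL. At equivalence only the conjugate base is present: [A⁻] = 0.00525/0.065 = 8.0294e-02 M. Kb = Kw/Ka = 4.78e-10; [OH⁻] = √(Kb × [A⁻]) = 6.1982e-06; pOH = 5.21; pH = 14 - pOH = 8.79.

V = 40.4 mL, pH = 8.79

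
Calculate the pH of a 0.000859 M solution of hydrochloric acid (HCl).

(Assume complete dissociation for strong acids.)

[H⁺] = 0.000859 M for strong acid. pH = -log[H⁺] = -log(0.000859)

pH = 3.07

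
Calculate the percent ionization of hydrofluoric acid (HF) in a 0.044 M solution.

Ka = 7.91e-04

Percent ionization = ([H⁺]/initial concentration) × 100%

Using Ka equilibrium: x² + Ka×x - Ka×C = 0. Solving: [H⁺] = 5.5172e-03. Percent = (5.5172e-03/0.044) × 100

Percent ionization = 12.5%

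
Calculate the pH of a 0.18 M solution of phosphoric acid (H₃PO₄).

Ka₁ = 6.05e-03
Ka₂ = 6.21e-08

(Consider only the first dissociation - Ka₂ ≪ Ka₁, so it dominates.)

First dissociation dominates. From Ka₁ = [H⁺][HA⁻]/[H₂A], x² + Ka₁·x − Ka₁·C = 0 with C = 0.18 M and Ka₁ = 6.05e-03. Solving: [H⁺] = (−Ka₁ + √(Ka₁² + 4·Ka₁·C)) / 2 = 3.0113e-02 M. pH = -log(3.0113e-02) = 1.52.

pH = 1.52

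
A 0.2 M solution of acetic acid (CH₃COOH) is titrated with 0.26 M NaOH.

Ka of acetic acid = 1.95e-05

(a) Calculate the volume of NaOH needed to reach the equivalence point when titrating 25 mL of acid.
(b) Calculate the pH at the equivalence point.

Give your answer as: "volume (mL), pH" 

moles acid = 0.2 × 25/1000 = 0.005 mol; V_base = moles/0.26 × 1000 = 19.2 mL. At equivalence only the conjugate base is present: [A⁻] = 0.005/0.044 = 1.1304e-01 M. Kb = Kw/Ka = 5.13e-10; [OH⁻] = √(Kb × [A⁻]) = 7.6139e-06; pOH = 5.12; pH = 14 - pOH = 8.88.

V = 19.2 mL, pH = 8.88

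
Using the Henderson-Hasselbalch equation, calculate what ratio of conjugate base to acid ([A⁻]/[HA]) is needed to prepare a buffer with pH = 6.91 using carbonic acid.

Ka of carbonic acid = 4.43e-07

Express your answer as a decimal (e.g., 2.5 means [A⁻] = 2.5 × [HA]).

pKa = -log(4.43e-07) = 6.3536. pH = pKa + log([A⁻]/[HA]), so log([A⁻]/[HA]) = pH − pKa = 6.91 − 6.3536 = 0.5564. [A⁻]/[HA] = 10^(0.5564) = 3.60

[A⁻]/[HA] = 3.60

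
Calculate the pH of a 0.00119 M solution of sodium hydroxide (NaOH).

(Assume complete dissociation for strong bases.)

[OH⁻] = 0.00119 M for strong base. pOH = -log[OH⁻] = 2.92, pH = 14 - pOH

pH = 11.08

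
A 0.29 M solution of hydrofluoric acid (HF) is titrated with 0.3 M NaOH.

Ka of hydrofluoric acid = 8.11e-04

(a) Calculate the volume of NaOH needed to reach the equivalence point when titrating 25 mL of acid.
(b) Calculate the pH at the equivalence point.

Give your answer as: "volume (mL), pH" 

moles acid = 0.29 × 25/1000 = 0.00725 mol; V_base = moles/0.3 × 1000 = 24.2 mL. At equivalence only the conjugate base is present: [A⁻] = 0.00725/0.049 = 1.4746e-01 M. Kb = Kw/Ka = 1.23e-11; [OH⁻] = √(Kb × [A⁻]) = 1.3484e-06; pOH = 5.87; pH = 14 - pOH = 8.13.

V = 24.2 mL, pH = 8.13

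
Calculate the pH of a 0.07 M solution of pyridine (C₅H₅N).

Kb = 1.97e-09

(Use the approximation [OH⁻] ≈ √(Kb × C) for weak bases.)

[OH⁻] = √(Kb × C) = √(1.97e-09 × 0.07) = 1.1743e-05. pOH = 4.93, pH = 14 - pOH

pH = 9.07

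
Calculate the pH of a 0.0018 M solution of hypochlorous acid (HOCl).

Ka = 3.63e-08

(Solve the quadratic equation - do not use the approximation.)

x² + Ka×x - Ka×C = 0. Using quadratic formula: [H⁺] = 8.0652e-06

pH = 5.09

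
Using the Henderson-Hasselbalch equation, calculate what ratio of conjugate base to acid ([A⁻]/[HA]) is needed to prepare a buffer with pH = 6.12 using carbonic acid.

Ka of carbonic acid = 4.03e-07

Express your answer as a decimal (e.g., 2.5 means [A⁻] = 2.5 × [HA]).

pKa = -log(4.03e-07) = 6.3947. pH = pKa + log([A⁻]/[HA]), so log([A⁻]/[HA]) = pH − pKa = 6.12 − 6.3947 = -0.2747. [A⁻]/[HA] = 10^(-0.2747) = 0.531

[A⁻]/[HA] = 0.531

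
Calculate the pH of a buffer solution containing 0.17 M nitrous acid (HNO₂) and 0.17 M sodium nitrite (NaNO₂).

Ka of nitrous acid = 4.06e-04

pKa = -log(4.06e-04) = 3.39. pH = pKa + log([A⁻]/[HA]) = 3.39 + log(0.17/0.17)

pH = 3.39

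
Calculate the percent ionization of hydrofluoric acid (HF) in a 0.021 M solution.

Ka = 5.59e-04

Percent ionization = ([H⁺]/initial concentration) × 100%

Using Ka equilibrium: x² + Ka×x - Ka×C = 0. Solving: [H⁺] = 3.1581e-03. Percent = (3.1581e-03/0.021) × 100

Percent ionization = 15%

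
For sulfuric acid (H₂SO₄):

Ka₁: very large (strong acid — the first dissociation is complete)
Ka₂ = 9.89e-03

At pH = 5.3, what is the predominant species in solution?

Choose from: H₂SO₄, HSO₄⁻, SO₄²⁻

The first dissociation is complete, so H₂SO₄ itself is never the predominant species in water; pKa₂ = -log(9.89e-03) = 2.00. For a polyprotic acid the predominant species crosses at each pKa: below pKa_n the protonated form dominates, above it the deprotonated form does. At pH = 5.3, the predominant species is SO₄²⁻.

SO₄²⁻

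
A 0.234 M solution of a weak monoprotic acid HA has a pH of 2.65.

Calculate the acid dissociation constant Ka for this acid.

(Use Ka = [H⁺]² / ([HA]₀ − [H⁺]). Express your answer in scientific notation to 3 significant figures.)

[H⁺] = 10^(−pH) = 10^(−2.65) = 2.239e-03 M. For HA ⇌ H⁺ + A⁻, Ka = [H⁺][A⁻]/[HA] = [H⁺]² / ([HA]₀ − [H⁺]) = (2.239e-03)² / (0.234 − 2.239e-03) = 2.16e-05.

K_a = 2.16e-05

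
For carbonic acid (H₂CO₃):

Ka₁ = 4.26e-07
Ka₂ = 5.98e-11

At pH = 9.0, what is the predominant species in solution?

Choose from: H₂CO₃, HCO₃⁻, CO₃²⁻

pKa₁ = 6.37, pKa₂ = 10.22. For a polyprotic acid the predominant species crosses at each pKa: below pKa_n the protonated form dominates, above it the deprotonated form does. At pH = 9.0, the predominant species is HCO₃⁻.

HCO₃⁻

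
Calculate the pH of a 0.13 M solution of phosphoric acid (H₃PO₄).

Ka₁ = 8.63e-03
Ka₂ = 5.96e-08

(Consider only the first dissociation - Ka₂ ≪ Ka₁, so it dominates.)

First dissociation dominates. From Ka₁ = [H⁺][HA⁻]/[H₂A], x² + Ka₁·x − Ka₁·C = 0 with C = 0.13 M and Ka₁ = 8.63e-03. Solving: [H⁺] = (−Ka₁ + √(Ka₁² + 4·Ka₁·C)) / 2 = 2.9457e-02 M. pH = -log(2.9457e-02) = 1.53.

pH = 1.53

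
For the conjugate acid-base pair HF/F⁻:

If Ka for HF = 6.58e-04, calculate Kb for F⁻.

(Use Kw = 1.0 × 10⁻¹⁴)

For a conjugate pair Ka × Kb = Kw, so Kb = Kw/Ka = 1.0 × 10⁻¹⁴ / 6.58e-04 = 1.52e-11.

K_b = 1.52e-11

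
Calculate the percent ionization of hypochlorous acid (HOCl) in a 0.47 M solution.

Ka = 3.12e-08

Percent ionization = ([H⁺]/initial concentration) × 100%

Using Ka equilibrium: x² + Ka×x - Ka×C = 0. Solving: [H⁺] = 1.2108e-04. Percent = (1.2108e-04/0.47) × 100

Percent ionization = 0.0258%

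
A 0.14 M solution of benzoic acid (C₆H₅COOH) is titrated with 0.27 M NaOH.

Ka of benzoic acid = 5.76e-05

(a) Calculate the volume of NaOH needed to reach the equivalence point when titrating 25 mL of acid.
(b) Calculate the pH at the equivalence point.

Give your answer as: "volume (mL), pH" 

moles acid = 0.14 × 25/1000 = 0.0035 mol; V_base = moles/0.27 × 1000 = 13.0 mL. At equivalence only the conjugate base is present: [A⁻] = 0.0035/0.038 = 9.2195e-02 M. Kb = Kw/Ka = 1.74e-10; [OH⁻] = √(Kb × [A⁻]) = 4.0008e-06; pOH = 5.40; pH = 14 - pOH = 8.60.

V = 13.0 mL, pH = 8.60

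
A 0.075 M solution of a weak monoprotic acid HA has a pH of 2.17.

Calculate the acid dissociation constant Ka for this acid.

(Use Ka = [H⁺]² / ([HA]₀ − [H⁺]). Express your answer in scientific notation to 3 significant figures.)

[H⁺] = 10^(−pH) = 10^(−2.17) = 6.761e-03 M. For HA ⇌ H⁺ + A⁻, Ka = [H⁺][A⁻]/[HA] = [H⁺]² / ([HA]₀ − [H⁺]) = (6.761e-03)² / (0.075 − 6.761e-03) = 6.70e-04.

K_a = 6.70e-04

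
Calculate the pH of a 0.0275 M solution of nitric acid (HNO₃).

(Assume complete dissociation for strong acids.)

[H⁺] = 0.0275 M for strong acid. pH = -log[H⁺] = -log(0.0275)

pH = 1.56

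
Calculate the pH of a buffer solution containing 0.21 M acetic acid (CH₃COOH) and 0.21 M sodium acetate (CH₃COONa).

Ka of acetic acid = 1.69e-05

pKa = -log(1.69e-05) = 4.77. pH = pKa + log([A⁻]/[HA]) = 4.77 + log(0.21/0.21)

pH = 4.77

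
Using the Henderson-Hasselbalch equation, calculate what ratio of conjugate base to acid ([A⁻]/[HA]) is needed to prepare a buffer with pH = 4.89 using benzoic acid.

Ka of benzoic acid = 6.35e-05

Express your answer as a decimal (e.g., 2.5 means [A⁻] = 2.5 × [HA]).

pKa = -log(6.35e-05) = 4.1972. pH = pKa + log([A⁻]/[HA]), so log([A⁻]/[HA]) = pH − pKa = 4.89 − 4.1972 = 0.6928. [A⁻]/[HA] = 10^(0.6928) = 4.93

[A⁻]/[HA] = 4.93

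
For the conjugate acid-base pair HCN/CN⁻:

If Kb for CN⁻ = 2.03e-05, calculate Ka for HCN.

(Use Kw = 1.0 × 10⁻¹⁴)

For a conjugate pair Ka × Kb = Kw, so Ka = Kw/Kb = 1.0 × 10⁻¹⁴ / 2.03e-05 = 4.93e-10.

K_a = 4.93e-10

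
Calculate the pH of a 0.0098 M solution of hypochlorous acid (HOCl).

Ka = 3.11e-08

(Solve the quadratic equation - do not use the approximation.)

x² + Ka×x - Ka×C = 0. Using quadratic formula: [H⁺] = 1.7442e-05

pH = 4.76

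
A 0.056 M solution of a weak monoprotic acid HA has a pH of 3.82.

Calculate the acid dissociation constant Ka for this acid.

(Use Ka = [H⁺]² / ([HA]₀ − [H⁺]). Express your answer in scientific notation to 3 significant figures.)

[H⁺] = 10^(−pH) = 10^(−3.82) = 1.514e-04 M. For HA ⇌ H⁺ + A⁻, Ka = [H⁺][A⁻]/[HA] = [H⁺]² / ([HA]₀ − [H⁺]) = (1.514e-04)² / (0.056 − 1.514e-04) = 4.10e-07.

K_a = 4.10e-07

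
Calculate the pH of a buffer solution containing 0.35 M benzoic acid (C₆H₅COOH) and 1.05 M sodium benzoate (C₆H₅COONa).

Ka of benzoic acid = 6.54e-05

pKa = -log(6.54e-05) = 4.18. pH = pKa + log([A⁻]/[HA]) = 4.18 + log(1.05/0.35)

pH = 4.66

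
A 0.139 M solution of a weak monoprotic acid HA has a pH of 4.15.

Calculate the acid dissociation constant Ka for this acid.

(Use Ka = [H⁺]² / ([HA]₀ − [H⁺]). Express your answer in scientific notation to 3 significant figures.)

[H⁺] = 10^(−pH) = 10^(−4.15) = 7.079e-05 M. For HA ⇌ H⁺ + A⁻, Ka = [H⁺][A⁻]/[HA] = [H⁺]² / ([HA]₀ − [H⁺]) = (7.079e-05)² / (0.139 − 7.079e-05) = 3.61e-08.

K_a = 3.61e-08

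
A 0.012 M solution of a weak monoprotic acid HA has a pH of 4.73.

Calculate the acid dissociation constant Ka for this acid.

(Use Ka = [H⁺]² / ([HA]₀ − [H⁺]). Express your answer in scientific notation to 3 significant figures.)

[H⁺] = 10^(−pH) = 10^(−4.73) = 1.862e-05 M. For HA ⇌ H⁺ + A⁻, Ka = [H⁺][A⁻]/[HA] = [H⁺]² / ([HA]₀ − [H⁺]) = (1.862e-05)² / (0.012 − 1.862e-05) = 2.89e-08.

K_a = 2.89e-08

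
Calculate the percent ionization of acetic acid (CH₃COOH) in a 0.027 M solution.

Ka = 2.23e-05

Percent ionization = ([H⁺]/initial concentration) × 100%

Using Ka equilibrium: x² + Ka×x - Ka×C = 0. Solving: [H⁺] = 7.6488e-04. Percent = (7.6488e-04/0.027) × 100

Percent ionization = 2.83%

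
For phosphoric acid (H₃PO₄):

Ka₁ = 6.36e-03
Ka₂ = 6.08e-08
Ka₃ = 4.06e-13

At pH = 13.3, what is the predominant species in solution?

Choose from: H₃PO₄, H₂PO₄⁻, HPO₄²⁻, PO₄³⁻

pKa₁ = 2.20, pKa₂ = 7.22, pKa₃ = 12.39. For a polyprotic acid the predominant species crosses at each pKa: below pKa_n the protonated form dominates, above it the deprotonated form does. At pH = 13.3, the predominant species is PO₄³⁻.

PO₄³⁻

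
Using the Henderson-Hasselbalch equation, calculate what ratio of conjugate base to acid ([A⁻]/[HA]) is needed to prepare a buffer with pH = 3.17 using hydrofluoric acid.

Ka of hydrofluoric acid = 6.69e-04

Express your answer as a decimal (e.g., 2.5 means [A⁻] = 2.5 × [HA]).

pKa = -log(6.69e-04) = 3.1746. pH = pKa + log([A⁻]/[HA]), so log([A⁻]/[HA]) = pH − pKa = 3.17 − 3.1746 = -0.0046. [A⁻]/[HA] = 10^(-0.0046) = 0.990

[A⁻]/[HA] = 0.990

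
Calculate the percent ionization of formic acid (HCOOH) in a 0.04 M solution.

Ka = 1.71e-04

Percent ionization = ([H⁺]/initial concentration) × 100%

Using Ka equilibrium: x² + Ka×x - Ka×C = 0. Solving: [H⁺] = 2.5312e-03. Percent = (2.5312e-03/0.04) × 100

Percent ionization = 6.33%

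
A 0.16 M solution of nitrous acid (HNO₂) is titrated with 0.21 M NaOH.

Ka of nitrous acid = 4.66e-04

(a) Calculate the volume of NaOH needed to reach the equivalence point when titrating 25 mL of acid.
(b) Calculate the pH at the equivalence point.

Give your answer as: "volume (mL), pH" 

moles acid = 0.16 × 25/1000 = 0.004 mol; V_base = moles/0.21 × 1000 = 19.0 mL. At equivalence only the conjugate base is present: [A⁻] = 0.004/0.044 = 9.0811e-02 M. Kb = Kw/Ka = 2.15e-11; [OH⁻] = √(Kb × [A⁻]) = 1.3960e-06; pOH = 5.86; pH = 14 - pOH = 8.14.

V = 19.0 mL, pH = 8.14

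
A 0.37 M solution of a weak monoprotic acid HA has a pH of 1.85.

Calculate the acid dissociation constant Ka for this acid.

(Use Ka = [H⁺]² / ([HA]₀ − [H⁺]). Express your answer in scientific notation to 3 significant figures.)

[H⁺] = 10^(−pH) = 10^(−1.85) = 1.413e-02 M. For HA ⇌ H⁺ + A⁻, Ka = [H⁺][A⁻]/[HA] = [H⁺]² / ([HA]₀ − [H⁺]) = (1.413e-02)² / (0.37 − 1.413e-02) = 5.61e-04.

K_a = 5.61e-04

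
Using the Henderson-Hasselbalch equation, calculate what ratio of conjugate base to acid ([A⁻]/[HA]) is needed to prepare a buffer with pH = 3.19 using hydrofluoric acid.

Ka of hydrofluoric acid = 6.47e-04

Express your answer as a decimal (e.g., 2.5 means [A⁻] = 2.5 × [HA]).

pKa = -log(6.47e-04) = 3.1891. pH = pKa + log([A⁻]/[HA]), so log([A⁻]/[HA]) = pH − pKa = 3.19 − 3.1891 = 0.0009. [A⁻]/[HA] = 10^(0.0009) = 1.00

[A⁻]/[HA] = 1.00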